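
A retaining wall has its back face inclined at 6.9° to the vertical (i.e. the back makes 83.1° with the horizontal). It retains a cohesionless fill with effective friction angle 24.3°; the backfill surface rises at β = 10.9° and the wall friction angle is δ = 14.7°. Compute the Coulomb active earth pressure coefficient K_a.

0.510

K_a = sin²(α+φ) / [sin²α · sin(α−δ) · (1 + √{sin(φ+δ)sin(φ−β) / (sin(α−δ)sin(α+β))})²].
With α = 83.1°, φ = 24.3°, δ = 14.7°, β = 10.9°: K_a = 0.5095.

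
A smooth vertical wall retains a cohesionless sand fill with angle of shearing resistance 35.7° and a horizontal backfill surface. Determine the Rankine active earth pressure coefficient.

K_a = (1 − sin φ)/(1 + sin φ) = (1 − sin 35.7°)/(1 + sin 35.7°) = 0.2630.

0.263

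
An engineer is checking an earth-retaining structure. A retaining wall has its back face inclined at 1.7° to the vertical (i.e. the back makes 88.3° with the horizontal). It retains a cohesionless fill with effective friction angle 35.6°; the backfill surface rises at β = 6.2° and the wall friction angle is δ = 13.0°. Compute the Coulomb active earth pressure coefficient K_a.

K_a = sin²(α+φ) / [sin²α · sin(α−δ) · (1 + √{sin(φ+δ)sin(φ−β) / (sin(α−δ)sin(α+β))})²].
With α = 88.3°, φ = 35.6°, δ = 13.0°, β = 6.2°: K_a = 0.2723.

0.272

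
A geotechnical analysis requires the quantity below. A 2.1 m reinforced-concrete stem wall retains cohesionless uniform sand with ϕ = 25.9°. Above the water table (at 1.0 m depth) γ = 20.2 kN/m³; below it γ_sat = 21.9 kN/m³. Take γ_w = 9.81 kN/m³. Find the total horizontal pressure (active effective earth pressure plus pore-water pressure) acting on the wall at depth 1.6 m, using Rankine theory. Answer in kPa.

16.6 kPa

K_a = (1 − sin φ)/(1 + sin φ) = 0.3920.
γ' = 21.9 − 9.81 = 12.09 kN/m³.
Effective vertical stress at 1.6 m: σ'_v = 20.2×1.0 + 12.09×0.600 = 27.45 kPa.
σ'_h = K_a σ'_v = 0.3920 × 27.45 = 10.76 kPa; u = γ_w × 0.600 = 5.886 kPa.
Total σ_h = 10.76 + 5.886 = 16.65 kPa.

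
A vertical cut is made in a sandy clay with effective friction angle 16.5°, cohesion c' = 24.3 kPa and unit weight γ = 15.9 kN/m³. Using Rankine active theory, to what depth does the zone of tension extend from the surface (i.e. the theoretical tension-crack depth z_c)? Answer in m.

K_a = tan²(45° − 16.5°/2) = 0.5576; √K_a = 0.7467.
The active pressure is zero where K_a γ z = 2c√K_a, so z_c = 2c/(γ√K_a) = 2×24.3/(15.9×0.7467) = 4.093 m.

4.09 m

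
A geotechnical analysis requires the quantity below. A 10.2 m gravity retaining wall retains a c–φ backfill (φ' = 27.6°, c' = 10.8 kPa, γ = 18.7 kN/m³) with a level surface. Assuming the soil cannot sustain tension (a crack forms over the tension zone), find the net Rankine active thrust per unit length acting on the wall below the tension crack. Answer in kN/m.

K_a = 0.3668; √K_a = 0.6056.
Tension-crack depth z_c = 2c/(γ√K_a) = 2×10.8/(18.7×0.6056) = 1.907 m.
σ_a at base = K_a γ H − 2c√K_a = 0.3668×18.7×10.2 − 2×10.8×0.6056 = 56.88 kPa.
P_a = ½ × 56.88 × (H − z_c) = 0.5×56.88×8.293 = 235.8 kN/m.

236 kN/m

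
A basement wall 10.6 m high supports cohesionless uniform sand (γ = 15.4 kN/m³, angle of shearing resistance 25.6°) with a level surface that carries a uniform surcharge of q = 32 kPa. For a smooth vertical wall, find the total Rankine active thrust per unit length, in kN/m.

K_a = tan²(45° − φ/2) = 0.3966.
Soil triangle: ½ K_a γ H² = 0.5×0.3966×15.4×10.6² = 343.1 kN/m.
Surcharge rectangle: K_a q H = 0.3966×32×10.6 = 134.5 kN/m.
Total = 343.1 + 134.5 = 477.6 kN/m.

478 kN/m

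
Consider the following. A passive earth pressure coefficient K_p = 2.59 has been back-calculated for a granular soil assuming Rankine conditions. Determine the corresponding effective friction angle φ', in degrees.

26.3°

K_p = (1+sin φ)/(1−sin φ) ⇒ sin φ = (K_p − 1)/(K_p + 1) = 0.4429.
φ = arcsin(0.4429) = 26.29°.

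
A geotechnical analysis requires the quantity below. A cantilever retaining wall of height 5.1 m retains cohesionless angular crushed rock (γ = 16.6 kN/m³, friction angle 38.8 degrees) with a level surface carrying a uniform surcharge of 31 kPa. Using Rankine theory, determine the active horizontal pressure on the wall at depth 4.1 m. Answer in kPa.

22.7 kPa

K_a = (1 − sin φ)/(1 + sin φ) = 0.2296.
σ_v = γz + q = 16.6 × 4.1 + 31 = 99.06 kPa.
σ_h = K_a σ_v = 0.2296 × 99.06 = 22.74 kPa.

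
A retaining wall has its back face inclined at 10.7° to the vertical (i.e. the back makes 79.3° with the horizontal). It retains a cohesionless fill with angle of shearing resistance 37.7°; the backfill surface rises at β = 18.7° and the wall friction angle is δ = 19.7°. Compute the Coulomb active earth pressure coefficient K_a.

K_a = sin²(α+φ) / [sin²α · sin(α−δ) · (1 + √{sin(φ+δ)sin(φ−β) / (sin(α−δ)sin(α+β))})²].
With α = 79.3°, φ = 37.7°, δ = 19.7°, β = 18.7°: K_a = 0.3884.

0.388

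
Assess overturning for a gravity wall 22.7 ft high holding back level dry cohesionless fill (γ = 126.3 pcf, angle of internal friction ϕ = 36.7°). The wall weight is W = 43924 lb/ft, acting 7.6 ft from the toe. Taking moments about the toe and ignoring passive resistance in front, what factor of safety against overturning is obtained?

5.38

K_a = tan²(45° − 36.7°/2) = 0.2519.
P_a = ½K_aγH² = 0.5×0.2519×126.3×22.7² = 8196 lb/ft, acting at H/3 = 7.567 ft above the base.
Overturning moment M_o = P_a × H/3 = 8196 × 7.567 = 62010.
Resisting moment M_r = W × 7.6 = 43924 × 7.6 = 333800.
FS_overturning = M_r/M_o = 333800/62010 = 5.383.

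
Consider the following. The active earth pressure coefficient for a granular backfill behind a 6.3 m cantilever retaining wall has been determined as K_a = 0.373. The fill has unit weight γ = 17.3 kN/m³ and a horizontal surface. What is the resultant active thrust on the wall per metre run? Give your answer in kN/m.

P = ½ K_a γ H² = 0.5 × 0.373 × 17.3 × 6.3² = 128.1 kN/m.

128 kN/m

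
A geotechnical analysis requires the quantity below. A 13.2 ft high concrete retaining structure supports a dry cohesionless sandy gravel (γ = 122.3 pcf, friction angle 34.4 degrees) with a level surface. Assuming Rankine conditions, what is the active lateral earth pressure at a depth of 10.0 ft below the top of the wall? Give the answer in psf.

K_a = (1 − sin φ)/(1 + sin φ) = 0.2780.
σ_h = K_a γ z = 0.2780 × 122.3 × 10.0 = 340.0 psf.

340 psf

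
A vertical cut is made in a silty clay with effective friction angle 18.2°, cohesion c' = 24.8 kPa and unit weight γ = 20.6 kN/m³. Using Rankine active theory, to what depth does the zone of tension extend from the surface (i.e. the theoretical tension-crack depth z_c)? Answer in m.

3.33 m

K_a = tan²(45° − 18.2°/2) = 0.5240; √K_a = 0.7239.
The active pressure is zero where K_a γ z = 2c√K_a, so z_c = 2c/(γ√K_a) = 2×24.8/(20.6×0.7239) = 3.326 m.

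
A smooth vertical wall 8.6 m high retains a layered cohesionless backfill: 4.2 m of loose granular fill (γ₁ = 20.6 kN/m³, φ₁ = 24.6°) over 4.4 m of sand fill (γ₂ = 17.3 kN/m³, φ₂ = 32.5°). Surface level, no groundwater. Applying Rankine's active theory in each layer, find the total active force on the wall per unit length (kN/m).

240 kN/m

K_a1 = tan²(45°−24.6°/2) = 0.4121; K_a2 = tan²(45°−32.5°/2) = 0.3010.
Layer 1: σ at base = K_a1 γ₁ h₁ = 35.66 kPa; P₁ = ½×35.66×4.2 = 74.88.
Layer 2: σ_v at top = γ₁h₁ = 86.52; σ_h top = K_a2×86.52 = 26.04; σ_h base = K_a2×(86.52+17.3×4.4) = 48.95.
P₂ = ½(26.04+48.95)×4.4 = 165.0. Total P_a = 74.88+165.0 = 239.9 kN/m.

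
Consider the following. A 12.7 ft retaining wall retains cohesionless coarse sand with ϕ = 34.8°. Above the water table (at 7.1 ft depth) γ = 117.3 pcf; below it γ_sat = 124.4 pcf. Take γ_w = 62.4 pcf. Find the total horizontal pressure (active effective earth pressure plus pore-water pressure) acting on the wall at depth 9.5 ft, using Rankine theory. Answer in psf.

K_a = (1 − sin φ)/(1 + sin φ) = 0.2733.
γ' = 124.4 − 62.4 = 62.00 pcf.
Effective vertical stress at 9.5 ft: σ'_v = 117.3×7.1 + 62.00×2.40 = 981.6 psf.
σ'_h = K_a σ'_v = 0.2733 × 981.6 = 268.3 psf; u = γ_w × 2.40 = 149.8 psf.
Total σ_h = 268.3 + 149.8 = 418.0 psf.

418 psf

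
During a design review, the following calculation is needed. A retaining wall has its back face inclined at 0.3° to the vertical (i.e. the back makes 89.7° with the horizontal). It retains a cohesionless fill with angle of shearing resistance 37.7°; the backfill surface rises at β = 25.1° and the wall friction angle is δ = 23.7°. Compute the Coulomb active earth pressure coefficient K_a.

K_a = sin²(α+φ) / [sin²α · sin(α−δ) · (1 + √{sin(φ+δ)sin(φ−β) / (sin(α−δ)sin(α+β))})²].
With α = 89.7°, φ = 37.7°, δ = 23.7°, β = 25.1°: K_a = 0.3151.

0.315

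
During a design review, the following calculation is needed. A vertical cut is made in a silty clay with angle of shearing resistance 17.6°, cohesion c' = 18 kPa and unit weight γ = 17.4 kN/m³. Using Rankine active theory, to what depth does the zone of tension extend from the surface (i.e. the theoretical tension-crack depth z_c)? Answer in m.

2.83 m

K_a = tan²(45° − 17.6°/2) = 0.5357; √K_a = 0.7319.
The active pressure is zero where K_a γ z = 2c√K_a, so z_c = 2c/(γ√K_a) = 2×18/(17.4×0.7319) = 2.827 m.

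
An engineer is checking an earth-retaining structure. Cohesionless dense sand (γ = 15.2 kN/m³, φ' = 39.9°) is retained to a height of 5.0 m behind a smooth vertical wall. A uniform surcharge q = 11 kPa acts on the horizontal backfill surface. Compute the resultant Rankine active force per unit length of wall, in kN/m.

K_a = tan²(45° − φ/2) = 0.2184.
Soil triangle: ½ K_a γ H² = 0.5×0.2184×15.2×5.0² = 41.50 kN/m.
Surcharge rectangle: K_a q H = 0.2184×11×5.0 = 12.01 kN/m.
Total = 41.50 + 12.01 = 53.52 kN/m.

53.5 kN/m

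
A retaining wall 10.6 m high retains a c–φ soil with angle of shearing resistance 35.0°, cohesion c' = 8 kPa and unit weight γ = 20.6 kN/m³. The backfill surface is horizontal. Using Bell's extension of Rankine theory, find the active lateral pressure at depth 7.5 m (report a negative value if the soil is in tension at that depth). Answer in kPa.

K_a = (1 − sin φ)/(1 + sin φ) = 0.2710.
σ_a = K_a γ z − 2c√K_a = 0.2710×20.6×7.5 − 2×8×0.5206 = 33.54 kPa.

33.5 kPa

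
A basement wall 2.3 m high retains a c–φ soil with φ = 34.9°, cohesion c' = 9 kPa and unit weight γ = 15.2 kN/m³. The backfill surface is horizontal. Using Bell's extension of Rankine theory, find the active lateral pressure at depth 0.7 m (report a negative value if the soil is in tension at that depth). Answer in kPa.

K_a = (1 − sin φ)/(1 + sin φ) = 0.2721.
σ_a = K_a γ z − 2c√K_a = 0.2721×15.2×0.7 − 2×9×0.5217 = -6.495 kPa.

-6.49 kPa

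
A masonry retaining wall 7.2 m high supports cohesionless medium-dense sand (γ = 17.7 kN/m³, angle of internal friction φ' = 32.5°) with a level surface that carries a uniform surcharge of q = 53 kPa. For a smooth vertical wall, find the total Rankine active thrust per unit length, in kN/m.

253 kN/m

K_a = tan²(45° − φ/2) = 0.3010.
Soil triangle: ½ K_a γ H² = 0.5×0.3010×17.7×7.2² = 138.1 kN/m.
Surcharge rectangle: K_a q H = 0.3010×53×7.2 = 114.9 kN/m.
Total = 138.1 + 114.9 = 252.9 kN/m.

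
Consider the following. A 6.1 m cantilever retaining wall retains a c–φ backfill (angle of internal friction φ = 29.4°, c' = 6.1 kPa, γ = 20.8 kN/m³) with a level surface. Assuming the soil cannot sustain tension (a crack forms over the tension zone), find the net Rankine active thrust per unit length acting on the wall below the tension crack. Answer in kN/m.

K_a = 0.3415; √K_a = 0.5844.
Tension-crack depth z_c = 2c/(γ√K_a) = 2×6.1/(20.8×0.5844) = 1.004 m.
σ_a at base = K_a γ H − 2c√K_a = 0.3415×20.8×6.1 − 2×6.1×0.5844 = 36.20 kPa.
P_a = ½ × 36.20 × (H − z_c) = 0.5×36.20×5.096 = 92.23 kN/m.

92.2 kN/m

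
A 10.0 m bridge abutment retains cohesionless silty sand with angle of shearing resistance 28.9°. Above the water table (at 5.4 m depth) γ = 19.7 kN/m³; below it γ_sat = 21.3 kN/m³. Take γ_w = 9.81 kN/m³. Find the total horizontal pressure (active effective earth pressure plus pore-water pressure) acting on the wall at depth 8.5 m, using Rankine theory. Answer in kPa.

79.9 kPa

K_a = (1 − sin φ)/(1 + sin φ) = 0.3484.
γ' = 21.3 − 9.81 = 11.49 kN/m³.
Effective vertical stress at 8.5 m: σ'_v = 19.7×5.4 + 11.49×3.10 = 142.0 kPa.
σ'_h = K_a σ'_v = 0.3484 × 142.0 = 49.47 kPa; u = γ_w × 3.10 = 30.41 kPa.
Total σ_h = 49.47 + 30.41 = 79.88 kPa.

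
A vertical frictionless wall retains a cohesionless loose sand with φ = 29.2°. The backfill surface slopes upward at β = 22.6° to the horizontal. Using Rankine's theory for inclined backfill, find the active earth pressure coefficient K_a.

0.470

K_a = cos β · (cos β − √(cos²β − cos²φ)) / (cos β + √(cos²β − cos²φ)).
cos β = 0.9232, cos φ = 0.8729, √(cos²β − cos²φ) = 0.3005.
K_a = 0.9232 × (0.9232 − 0.3005)/(0.9232 + 0.3005) = 0.4697.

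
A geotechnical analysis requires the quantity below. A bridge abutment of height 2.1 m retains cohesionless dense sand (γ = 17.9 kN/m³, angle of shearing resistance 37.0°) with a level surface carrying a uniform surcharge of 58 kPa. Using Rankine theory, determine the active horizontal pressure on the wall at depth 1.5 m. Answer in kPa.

21.1 kPa

K_a = (1 − sin φ)/(1 + sin φ) = 0.2486.
σ_v = γz + q = 17.9 × 1.5 + 58 = 84.85 kPa.
σ_h = K_a σ_v = 0.2486 × 84.85 = 21.09 kPa.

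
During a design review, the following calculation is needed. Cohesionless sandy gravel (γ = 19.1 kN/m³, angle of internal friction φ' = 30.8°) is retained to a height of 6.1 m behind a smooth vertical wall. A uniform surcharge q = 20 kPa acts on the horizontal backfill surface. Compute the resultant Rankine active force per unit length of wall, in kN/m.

154 kN/m

K_a = tan²(45° − φ/2) = 0.3227.
Soil triangle: ½ K_a γ H² = 0.5×0.3227×19.1×6.1² = 114.7 kN/m.
Surcharge rectangle: K_a q H = 0.3227×20×6.1 = 39.37 kN/m.
Total = 114.7 + 39.37 = 154.0 kN/m.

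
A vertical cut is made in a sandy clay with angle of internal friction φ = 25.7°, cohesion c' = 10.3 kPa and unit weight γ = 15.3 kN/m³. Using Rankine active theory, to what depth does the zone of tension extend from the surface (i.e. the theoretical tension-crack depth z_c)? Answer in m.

K_a = tan²(45° − 25.7°/2) = 0.3950; √K_a = 0.6285.
The active pressure is zero where K_a γ z = 2c√K_a, so z_c = 2c/(γ√K_a) = 2×10.3/(15.3×0.6285) = 2.142 m.

2.14 m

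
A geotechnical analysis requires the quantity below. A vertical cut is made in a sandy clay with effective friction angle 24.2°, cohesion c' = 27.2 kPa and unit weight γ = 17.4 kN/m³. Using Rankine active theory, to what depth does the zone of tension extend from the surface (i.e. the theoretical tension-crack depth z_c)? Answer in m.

K_a = tan²(45° − 24.2°/2) = 0.4185; √K_a = 0.6469.
The active pressure is zero where K_a γ z = 2c√K_a, so z_c = 2c/(γ√K_a) = 2×27.2/(17.4×0.6469) = 4.833 m.

4.83 m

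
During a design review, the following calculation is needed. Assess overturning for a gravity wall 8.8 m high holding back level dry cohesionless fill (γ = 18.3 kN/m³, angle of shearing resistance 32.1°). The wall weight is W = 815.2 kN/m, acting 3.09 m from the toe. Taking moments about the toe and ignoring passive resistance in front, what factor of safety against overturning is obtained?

3.96

K_a = tan²(45° − 32.1°/2) = 0.3060.
P_a = ½K_aγH² = 0.5×0.3060×18.3×8.8² = 216.8 kN/m, acting at H/3 = 2.933 m above the base.
Overturning moment M_o = P_a × H/3 = 216.8 × 2.933 = 636.0.
Resisting moment M_r = W × 3.09 = 815.2 × 3.09 = 2519.
FS_overturning = M_r/M_o = 2519/636.0 = 3.961.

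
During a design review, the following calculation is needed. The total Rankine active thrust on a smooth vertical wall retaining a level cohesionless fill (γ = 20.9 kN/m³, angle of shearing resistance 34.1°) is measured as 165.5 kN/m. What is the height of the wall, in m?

7.50 m

K_a = 0.2815. P_a = ½ K_a γ H² ⇒ H = √(2P_a/(K_a γ)).
H = √(2×165.5/(0.2815×20.9)) = 7.500 m.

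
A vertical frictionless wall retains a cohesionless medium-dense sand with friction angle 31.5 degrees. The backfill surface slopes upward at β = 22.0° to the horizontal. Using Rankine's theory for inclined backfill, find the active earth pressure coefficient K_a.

K_a = cos β · (cos β − √(cos²β − cos²φ)) / (cos β + √(cos²β − cos²φ)).
cos β = 0.9272, cos φ = 0.8526, √(cos²β − cos²φ) = 0.3642.
K_a = 0.9272 × (0.9272 − 0.3642)/(0.9272 + 0.3642) = 0.4042.

0.404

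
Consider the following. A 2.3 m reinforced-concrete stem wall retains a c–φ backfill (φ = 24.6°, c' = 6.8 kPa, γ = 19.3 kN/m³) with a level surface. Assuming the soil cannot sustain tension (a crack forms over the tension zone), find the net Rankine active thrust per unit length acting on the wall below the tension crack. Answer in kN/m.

5.75 kN/m

K_a = 0.4121; √K_a = 0.6420.
Tension-crack depth z_c = 2c/(γ√K_a) = 2×6.8/(19.3×0.6420) = 1.098 m.
σ_a at base = K_a γ H − 2c√K_a = 0.4121×19.3×2.3 − 2×6.8×0.6420 = 9.564 kPa.
P_a = ½ × 9.564 × (H − z_c) = 0.5×9.564×1.202 = 5.750 kN/m.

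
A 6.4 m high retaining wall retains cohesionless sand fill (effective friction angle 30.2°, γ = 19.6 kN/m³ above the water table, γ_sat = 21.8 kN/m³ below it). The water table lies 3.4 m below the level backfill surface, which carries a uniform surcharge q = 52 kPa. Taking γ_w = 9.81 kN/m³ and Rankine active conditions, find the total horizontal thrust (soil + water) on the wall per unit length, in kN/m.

276 kN/m

K_a = tan²(45° − φ/2) = 0.3307.
γ' = 21.8 − 9.81 = 11.99 kN/m³. h₂ = H − d_w = 3.0 m.
σ'_h: at surface K_a·q = 17.19; at WT K_a(q+γd_w) = 39.23; at base K_a(q+γd_w+γ'h₂) = 51.12 kPa.
P₁ = ½(17.19+39.23)×3.4 = 95.92; P₂ = ½(39.23+51.12)×3.0 = 135.5; P_w = ½γ_w h₂² = 44.14.
Total = 95.92+135.5+44.14 = 275.6 kN/m.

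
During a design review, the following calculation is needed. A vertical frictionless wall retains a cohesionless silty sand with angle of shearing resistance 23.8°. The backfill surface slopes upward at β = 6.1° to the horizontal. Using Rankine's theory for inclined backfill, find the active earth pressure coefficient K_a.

K_a = cos β · (cos β − √(cos²β − cos²φ)) / (cos β + √(cos²β − cos²φ)).
cos β = 0.9943, cos φ = 0.9150, √(cos²β − cos²φ) = 0.3893.
K_a = 0.9943 × (0.9943 − 0.3893)/(0.9943 + 0.3893) = 0.4348.

0.435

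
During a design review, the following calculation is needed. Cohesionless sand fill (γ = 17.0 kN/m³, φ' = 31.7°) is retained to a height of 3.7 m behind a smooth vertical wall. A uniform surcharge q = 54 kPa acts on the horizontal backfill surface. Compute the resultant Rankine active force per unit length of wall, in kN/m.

K_a = tan²(45° − φ/2) = 0.3111.
Soil triangle: ½ K_a γ H² = 0.5×0.3111×17.0×3.7² = 36.20 kN/m.
Surcharge rectangle: K_a q H = 0.3111×54×3.7 = 62.15 kN/m.
Total = 36.20 + 62.15 = 98.35 kN/m.

98.3 kN/m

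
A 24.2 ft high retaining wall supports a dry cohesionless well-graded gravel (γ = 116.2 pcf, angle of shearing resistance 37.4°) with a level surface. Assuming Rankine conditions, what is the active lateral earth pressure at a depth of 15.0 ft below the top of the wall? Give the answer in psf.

426 psf

K_a = (1 − sin φ)/(1 + sin φ) = 0.2443.
σ_h = K_a γ z = 0.2443 × 116.2 × 15.0 = 425.8 psf.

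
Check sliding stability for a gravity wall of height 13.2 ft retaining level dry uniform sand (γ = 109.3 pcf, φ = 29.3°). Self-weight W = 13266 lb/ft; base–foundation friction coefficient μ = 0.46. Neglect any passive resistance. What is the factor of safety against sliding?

1.87

K_a = tan²(45° − 29.3°/2) = 0.3428.
P_a = ½K_aγH² = 0.5×0.3428×109.3×13.2² = 3265 lb/ft, acting at H/3 = 4.400 ft above the base.
FS_sliding = μW / P_a = 0.46×13266 / 3265 = 1.869.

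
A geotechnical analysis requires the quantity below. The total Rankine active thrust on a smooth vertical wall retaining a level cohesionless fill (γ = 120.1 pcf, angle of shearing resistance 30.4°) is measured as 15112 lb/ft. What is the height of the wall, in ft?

K_a = 0.3280. P_a = ½ K_a γ H² ⇒ H = √(2P_a/(K_a γ)).
H = √(2×15112/(0.3280×120.1)) = 27.70 ft.

27.7 ft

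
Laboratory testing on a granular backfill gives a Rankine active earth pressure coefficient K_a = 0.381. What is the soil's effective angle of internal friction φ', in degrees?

K_a = tan²(45° − φ/2) ⇒ 45° − φ/2 = arctan(√0.381) = 31.69°.
φ = 2(45° − 31.69°) = 26.63°.

26.6°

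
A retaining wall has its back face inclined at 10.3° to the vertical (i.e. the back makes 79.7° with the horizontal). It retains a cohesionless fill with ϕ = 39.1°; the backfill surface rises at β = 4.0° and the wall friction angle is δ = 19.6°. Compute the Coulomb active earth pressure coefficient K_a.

K_a = sin²(α+φ) / [sin²α · sin(α−δ) · (1 + √{sin(φ+δ)sin(φ−β) / (sin(α−δ)sin(α+β))})²].
With α = 79.7°, φ = 39.1°, δ = 19.6°, β = 4.0°: K_a = 0.2971.

0.297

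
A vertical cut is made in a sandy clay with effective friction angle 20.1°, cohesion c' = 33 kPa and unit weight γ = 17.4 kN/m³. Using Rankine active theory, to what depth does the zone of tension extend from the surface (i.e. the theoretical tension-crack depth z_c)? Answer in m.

K_a = tan²(45° − 20.1°/2) = 0.4885; √K_a = 0.6989.
The active pressure is zero where K_a γ z = 2c√K_a, so z_c = 2c/(γ√K_a) = 2×33/(17.4×0.6989) = 5.427 m.

5.43 m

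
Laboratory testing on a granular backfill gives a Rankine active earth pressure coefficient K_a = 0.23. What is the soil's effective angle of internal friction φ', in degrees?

K_a = tan²(45° − φ/2) ⇒ 45° − φ/2 = arctan(√0.23) = 25.62°.
φ = 2(45° − 25.62°) = 38.76°.

38.8°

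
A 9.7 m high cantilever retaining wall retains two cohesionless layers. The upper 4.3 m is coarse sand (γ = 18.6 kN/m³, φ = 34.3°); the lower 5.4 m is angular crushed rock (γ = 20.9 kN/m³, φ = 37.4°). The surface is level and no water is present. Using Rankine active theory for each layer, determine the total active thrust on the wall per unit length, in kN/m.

228 kN/m

K_a1 = tan²(45°−34.3°/2) = 0.2792; K_a2 = tan²(45°−37.4°/2) = 0.2443.
Layer 1: σ at base = K_a1 γ₁ h₁ = 22.33 kPa; P₁ = ½×22.33×4.3 = 48.00.
Layer 2: σ_v at top = γ₁h₁ = 79.98; σ_h top = K_a2×79.98 = 19.54; σ_h base = K_a2×(79.98+20.9×5.4) = 47.10.
P₂ = ½(19.54+47.10)×5.4 = 179.9. Total P_a = 48.00+179.9 = 227.9 kN/m.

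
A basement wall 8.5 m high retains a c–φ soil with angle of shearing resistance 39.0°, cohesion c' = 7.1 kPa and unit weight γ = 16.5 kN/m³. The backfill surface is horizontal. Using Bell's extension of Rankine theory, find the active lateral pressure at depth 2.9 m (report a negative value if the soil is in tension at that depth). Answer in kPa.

K_a = (1 − sin φ)/(1 + sin φ) = 0.2275.
σ_a = K_a γ z − 2c√K_a = 0.2275×16.5×2.9 − 2×7.1×0.4770 = 4.113 kPa.

4.11 kPa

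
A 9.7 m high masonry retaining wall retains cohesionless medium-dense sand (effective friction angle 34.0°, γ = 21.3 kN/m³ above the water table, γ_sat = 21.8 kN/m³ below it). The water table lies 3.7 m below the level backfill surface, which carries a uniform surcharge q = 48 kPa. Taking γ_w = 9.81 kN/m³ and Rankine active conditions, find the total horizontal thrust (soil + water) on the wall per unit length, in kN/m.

K_a = tan²(45° − φ/2) = 0.2827.
γ' = 21.8 − 9.81 = 11.99 kN/m³. h₂ = H − d_w = 6.0 m.
σ'_h: at surface K_a·q = 13.57; at WT K_a(q+γd_w) = 35.85; at base K_a(q+γd_w+γ'h₂) = 56.19 kPa.
P₁ = ½(13.57+35.85)×3.7 = 91.43; P₂ = ½(35.85+56.19)×6.0 = 276.1; P_w = ½γ_w h₂² = 176.6.
Total = 91.43+276.1+176.6 = 544.1 kN/m.

544 kN/m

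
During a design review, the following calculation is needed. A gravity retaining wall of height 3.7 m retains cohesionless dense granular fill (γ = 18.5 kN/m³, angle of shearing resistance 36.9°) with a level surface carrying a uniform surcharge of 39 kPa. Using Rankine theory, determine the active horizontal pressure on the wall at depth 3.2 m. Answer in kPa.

K_a = (1 − sin φ)/(1 + sin φ) = 0.2497.
σ_v = γz + q = 18.5 × 3.2 + 39 = 98.20 kPa.
σ_h = K_a σ_v = 0.2497 × 98.20 = 24.52 kPa.

24.5 kPa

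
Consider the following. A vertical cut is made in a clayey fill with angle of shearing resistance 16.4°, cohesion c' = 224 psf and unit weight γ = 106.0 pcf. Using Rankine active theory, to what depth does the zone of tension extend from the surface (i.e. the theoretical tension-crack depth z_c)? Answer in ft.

K_a = tan²(45° − 16.4°/2) = 0.5596; √K_a = 0.7481.
The active pressure is zero where K_a γ z = 2c√K_a, so z_c = 2c/(γ√K_a) = 2×224/(106.0×0.7481) = 5.650 ft.

5.65 ft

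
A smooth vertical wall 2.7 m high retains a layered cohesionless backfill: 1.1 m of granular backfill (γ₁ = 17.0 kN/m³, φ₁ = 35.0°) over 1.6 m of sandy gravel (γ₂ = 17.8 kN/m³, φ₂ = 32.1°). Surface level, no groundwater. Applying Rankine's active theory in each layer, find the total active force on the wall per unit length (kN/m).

K_a1 = tan²(45°−35.0°/2) = 0.2710; K_a2 = tan²(45°−32.1°/2) = 0.3060.
Layer 1: σ at base = K_a1 γ₁ h₁ = 5.068 kPa; P₁ = ½×5.068×1.1 = 2.787.
Layer 2: σ_v at top = γ₁h₁ = 18.70; σ_h top = K_a2×18.70 = 5.722; σ_h base = K_a2×(18.70+17.8×1.6) = 14.44.
P₂ = ½(5.722+14.44)×1.6 = 16.13. Total P_a = 2.787+16.13 = 18.91 kN/m.

18.9 kN/m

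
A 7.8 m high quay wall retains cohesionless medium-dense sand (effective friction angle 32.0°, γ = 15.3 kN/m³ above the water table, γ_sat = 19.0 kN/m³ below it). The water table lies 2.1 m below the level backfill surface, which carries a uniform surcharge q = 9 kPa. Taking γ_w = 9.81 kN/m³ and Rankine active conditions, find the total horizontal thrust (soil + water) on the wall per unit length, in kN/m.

293 kN/m

K_a = tan²(45° − φ/2) = 0.3073.
γ' = 19.0 − 9.81 = 9.190 kN/m³. h₂ = H − d_w = 5.7 m.
σ'_h: at surface K_a·q = 2.765; at WT K_a(q+γd_w) = 12.64; at base K_a(q+γd_w+γ'h₂) = 28.73 kPa.
P₁ = ½(2.765+12.64)×2.1 = 16.17; P₂ = ½(12.64+28.73)×5.7 = 117.9; P_w = ½γ_w h₂² = 159.4.
Total = 16.17+117.9+159.4 = 293.4 kN/m.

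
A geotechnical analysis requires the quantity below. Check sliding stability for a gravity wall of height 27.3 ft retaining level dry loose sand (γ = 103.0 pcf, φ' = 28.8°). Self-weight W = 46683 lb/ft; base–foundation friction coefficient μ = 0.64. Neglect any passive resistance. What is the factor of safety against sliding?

K_a = tan²(45° − 28.8°/2) = 0.3498.
P_a = ½K_aγH² = 0.5×0.3498×103.0×27.3² = 13420 lb/ft, acting at H/3 = 9.100 ft above the base.
FS_sliding = μW / P_a = 0.64×46683 / 13420 = 2.226.

2.23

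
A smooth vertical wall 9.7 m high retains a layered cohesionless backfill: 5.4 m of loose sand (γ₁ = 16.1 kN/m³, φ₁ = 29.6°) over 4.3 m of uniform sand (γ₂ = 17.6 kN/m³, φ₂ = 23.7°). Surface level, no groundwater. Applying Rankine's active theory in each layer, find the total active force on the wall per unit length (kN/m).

K_a1 = tan²(45°−29.6°/2) = 0.3387; K_a2 = tan²(45°−23.7°/2) = 0.4266.
Layer 1: σ at base = K_a1 γ₁ h₁ = 29.45 kPa; P₁ = ½×29.45×5.4 = 79.52.
Layer 2: σ_v at top = γ₁h₁ = 86.94; σ_h top = K_a2×86.94 = 37.09; σ_h base = K_a2×(86.94+17.6×4.3) = 69.37.
P₂ = ½(37.09+69.37)×4.3 = 228.9. Total P_a = 79.52+228.9 = 308.4 kN/m.

308 kN/m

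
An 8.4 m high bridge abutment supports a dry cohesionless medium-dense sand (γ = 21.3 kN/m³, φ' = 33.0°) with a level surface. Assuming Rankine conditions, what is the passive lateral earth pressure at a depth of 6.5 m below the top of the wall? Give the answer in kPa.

K_p = (1 + sin φ)/(1 − sin φ) = 3.392.
σ_h = K_p γ z = 3.392 × 21.3 × 6.5 = 469.6 kPa.

470 kPa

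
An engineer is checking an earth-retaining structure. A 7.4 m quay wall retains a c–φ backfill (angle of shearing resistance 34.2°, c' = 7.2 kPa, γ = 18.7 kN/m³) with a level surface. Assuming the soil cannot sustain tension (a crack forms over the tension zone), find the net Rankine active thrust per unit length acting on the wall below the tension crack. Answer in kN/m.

K_a = 0.2803; √K_a = 0.5295.
Tension-crack depth z_c = 2c/(γ√K_a) = 2×7.2/(18.7×0.5295) = 1.454 m.
σ_a at base = K_a γ H − 2c√K_a = 0.2803×18.7×7.4 − 2×7.2×0.5295 = 31.17 kPa.
P_a = ½ × 31.17 × (H − z_c) = 0.5×31.17×5.946 = 92.66 kN/m.

92.7 kN/m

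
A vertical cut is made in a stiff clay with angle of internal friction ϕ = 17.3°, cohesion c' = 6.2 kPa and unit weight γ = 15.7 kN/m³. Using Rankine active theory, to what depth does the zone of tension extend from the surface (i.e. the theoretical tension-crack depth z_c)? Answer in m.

1.07 m

K_a = tan²(45° − 17.3°/2) = 0.5416; √K_a = 0.7359.
The active pressure is zero where K_a γ z = 2c√K_a, so z_c = 2c/(γ√K_a) = 2×6.2/(15.7×0.7359) = 1.073 m.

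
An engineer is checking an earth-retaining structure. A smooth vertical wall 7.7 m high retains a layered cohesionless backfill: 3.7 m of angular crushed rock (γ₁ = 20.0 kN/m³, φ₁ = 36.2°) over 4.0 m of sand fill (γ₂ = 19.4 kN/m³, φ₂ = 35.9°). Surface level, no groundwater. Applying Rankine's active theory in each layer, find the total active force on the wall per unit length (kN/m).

K_a1 = tan²(45°−36.2°/2) = 0.2574; K_a2 = tan²(45°−35.9°/2) = 0.2607.
Layer 1: σ at base = K_a1 γ₁ h₁ = 19.05 kPa; P₁ = ½×19.05×3.7 = 35.24.
Layer 2: σ_v at top = γ₁h₁ = 74.00; σ_h top = K_a2×74.00 = 19.29; σ_h base = K_a2×(74.00+19.4×4.0) = 39.53.
P₂ = ½(19.29+39.53)×4.0 = 117.6. Total P_a = 35.24+117.6 = 152.9 kN/m.

153 kN/m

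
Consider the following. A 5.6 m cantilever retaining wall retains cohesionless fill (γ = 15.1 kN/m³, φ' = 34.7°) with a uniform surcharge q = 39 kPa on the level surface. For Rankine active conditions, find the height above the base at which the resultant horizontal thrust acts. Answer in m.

K_a = 0.2745.
Triangular part P₁ = ½K_aγH² = 64.99 at H/3 = 1.867 m; rectangular part P₂ = K_a q H = 59.94 at H/2 = 2.800 m.
ȳ = (P₁·1.867 + P₂·2.800)/(P₁+P₂) = 2.315 m.

2.31 m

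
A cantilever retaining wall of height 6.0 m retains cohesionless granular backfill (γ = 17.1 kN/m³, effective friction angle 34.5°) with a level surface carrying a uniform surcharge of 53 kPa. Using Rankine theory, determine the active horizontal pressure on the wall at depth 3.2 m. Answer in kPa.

K_a = (1 − sin φ)/(1 + sin φ) = 0.2768.
σ_v = γz + q = 17.1 × 3.2 + 53 = 107.7 kPa.
σ_h = K_a σ_v = 0.2768 × 107.7 = 29.82 kPa.

29.8 kPa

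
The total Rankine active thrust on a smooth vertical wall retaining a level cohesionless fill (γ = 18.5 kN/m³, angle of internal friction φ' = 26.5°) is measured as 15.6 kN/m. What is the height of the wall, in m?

K_a = 0.3829. P_a = ½ K_a γ H² ⇒ H = √(2P_a/(K_a γ)).
H = √(2×15.6/(0.3829×18.5)) = 2.099 m.

2.10 m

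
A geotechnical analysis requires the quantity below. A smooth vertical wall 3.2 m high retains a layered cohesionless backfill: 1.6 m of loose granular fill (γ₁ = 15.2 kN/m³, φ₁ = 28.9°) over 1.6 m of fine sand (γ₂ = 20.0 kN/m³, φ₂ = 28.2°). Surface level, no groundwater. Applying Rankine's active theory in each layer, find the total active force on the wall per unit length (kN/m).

29.9 kN/m

K_a1 = tan²(45°−28.9°/2) = 0.3484; K_a2 = tan²(45°−28.2°/2) = 0.3582.
Layer 1: σ at base = K_a1 γ₁ h₁ = 8.472 kPa; P₁ = ½×8.472×1.6 = 6.778.
Layer 2: σ_v at top = γ₁h₁ = 24.32; σ_h top = K_a2×24.32 = 8.711; σ_h base = K_a2×(24.32+20.0×1.6) = 20.17.
P₂ = ½(8.711+20.17)×1.6 = 23.11. Total P_a = 6.778+23.11 = 29.89 kN/m.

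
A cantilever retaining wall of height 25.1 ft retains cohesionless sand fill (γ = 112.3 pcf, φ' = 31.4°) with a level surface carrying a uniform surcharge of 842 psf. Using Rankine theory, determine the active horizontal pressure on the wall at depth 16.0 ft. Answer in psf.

K_a = (1 − sin φ)/(1 + sin φ) = 0.3149.
σ_v = γz + q = 112.3 × 16.0 + 842 = 2639 psf.
σ_h = K_a σ_v = 0.3149 × 2639 = 831.0 psf.

831 psf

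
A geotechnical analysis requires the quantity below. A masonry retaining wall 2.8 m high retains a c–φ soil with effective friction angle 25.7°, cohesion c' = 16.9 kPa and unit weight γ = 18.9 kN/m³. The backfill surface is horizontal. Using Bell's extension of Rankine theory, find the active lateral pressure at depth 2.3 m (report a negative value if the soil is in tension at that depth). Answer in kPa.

-4.07 kPa

K_a = (1 − sin φ)/(1 + sin φ) = 0.3950.
σ_a = K_a γ z − 2c√K_a = 0.3950×18.9×2.3 − 2×16.9×0.6285 = -4.072 kPa.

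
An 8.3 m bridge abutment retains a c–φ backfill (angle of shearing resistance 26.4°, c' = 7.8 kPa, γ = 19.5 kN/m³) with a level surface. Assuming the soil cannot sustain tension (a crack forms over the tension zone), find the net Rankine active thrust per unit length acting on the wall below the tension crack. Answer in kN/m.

K_a = 0.3844; √K_a = 0.6200.
Tension-crack depth z_c = 2c/(γ√K_a) = 2×7.8/(19.5×0.6200) = 1.290 m.
σ_a at base = K_a γ H − 2c√K_a = 0.3844×19.5×8.3 − 2×7.8×0.6200 = 52.55 kPa.
P_a = ½ × 52.55 × (H − z_c) = 0.5×52.55×7.010 = 184.2 kN/m.

184 kN/m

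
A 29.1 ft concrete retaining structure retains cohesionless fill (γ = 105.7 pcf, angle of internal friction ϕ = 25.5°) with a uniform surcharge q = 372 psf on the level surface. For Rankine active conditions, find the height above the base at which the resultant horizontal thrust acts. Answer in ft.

K_a = 0.3981.
Triangular part P₁ = ½K_aγH² = 17820 at H/3 = 9.700 ft; rectangular part P₂ = K_a q H = 4310 at H/2 = 14.55 ft.
ȳ = (P₁·9.700 + P₂·14.55)/(P₁+P₂) = 10.64 ft.

10.6 ft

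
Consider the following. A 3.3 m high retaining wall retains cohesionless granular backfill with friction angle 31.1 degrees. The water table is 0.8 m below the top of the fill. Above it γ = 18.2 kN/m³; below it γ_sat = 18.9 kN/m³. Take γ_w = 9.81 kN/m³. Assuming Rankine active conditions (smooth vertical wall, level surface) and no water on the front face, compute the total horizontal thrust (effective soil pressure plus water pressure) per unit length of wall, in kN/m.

53.2 kN/m

K_a = tan²(45° − φ/2) = 0.3188.
γ' = 18.9 − 9.81 = 9.090 kN/m³. Depth below WT = 2.5 m.
σ'_h at WT = K_a γ d_w = 4.642 kPa; at base = 4.642 + K_a γ' × 2.5 = 11.89 kPa.
P₁ (0–0.8 m) = ½×4.642×0.8 = 1.857. P₂ (0.8–3.3 m) = ½(4.642+11.89)×2.5 = 20.66.
P_w = ½ γ_w h₂² = 0.5×9.81×2.5² = 30.66. Total = 1.857+20.66+30.66 = 53.17 kN/m.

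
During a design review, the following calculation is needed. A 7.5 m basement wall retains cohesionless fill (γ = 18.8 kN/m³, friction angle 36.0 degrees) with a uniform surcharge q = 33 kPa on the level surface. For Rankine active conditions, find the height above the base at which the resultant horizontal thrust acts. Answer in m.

2.90 m

K_a = 0.2596.
Triangular part P₁ = ½K_aγH² = 137.3 at H/3 = 2.500 m; rectangular part P₂ = K_a q H = 64.26 at H/2 = 3.750 m.
ȳ = (P₁·2.500 + P₂·3.750)/(P₁+P₂) = 2.899 m.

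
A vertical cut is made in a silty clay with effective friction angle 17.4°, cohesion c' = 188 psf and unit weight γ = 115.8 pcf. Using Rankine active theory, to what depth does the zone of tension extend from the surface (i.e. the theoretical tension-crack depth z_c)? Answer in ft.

K_a = tan²(45° − 17.4°/2) = 0.5396; √K_a = 0.7346.
The active pressure is zero where K_a γ z = 2c√K_a, so z_c = 2c/(γ√K_a) = 2×188/(115.8×0.7346) = 4.420 ft.

4.42 ft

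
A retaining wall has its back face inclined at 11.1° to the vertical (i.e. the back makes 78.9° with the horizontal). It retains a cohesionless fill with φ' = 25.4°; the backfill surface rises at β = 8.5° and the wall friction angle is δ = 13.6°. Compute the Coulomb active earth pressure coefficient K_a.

K_a = sin²(α+φ) / [sin²α · sin(α−δ) · (1 + √{sin(φ+δ)sin(φ−β) / (sin(α−δ)sin(α+β))})²].
With α = 78.9°, φ = 25.4°, δ = 13.6°, β = 8.5°: K_a = 0.5112.

0.511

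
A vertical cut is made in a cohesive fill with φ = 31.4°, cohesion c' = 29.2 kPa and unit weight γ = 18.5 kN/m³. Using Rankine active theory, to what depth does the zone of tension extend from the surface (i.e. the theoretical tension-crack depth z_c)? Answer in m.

K_a = tan²(45° − 31.4°/2) = 0.3149; √K_a = 0.5612.
The active pressure is zero where K_a γ z = 2c√K_a, so z_c = 2c/(γ√K_a) = 2×29.2/(18.5×0.5612) = 5.625 m.

5.63 m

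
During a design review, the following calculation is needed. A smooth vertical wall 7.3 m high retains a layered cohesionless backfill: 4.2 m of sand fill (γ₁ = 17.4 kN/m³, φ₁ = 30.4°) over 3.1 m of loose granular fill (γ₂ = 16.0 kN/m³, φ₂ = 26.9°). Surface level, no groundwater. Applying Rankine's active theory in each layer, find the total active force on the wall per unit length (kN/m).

165 kN/m

K_a1 = tan²(45°−30.4°/2) = 0.3280; K_a2 = tan²(45°−26.9°/2) = 0.3770.
Layer 1: σ at base = K_a1 γ₁ h₁ = 23.97 kPa; P₁ = ½×23.97×4.2 = 50.34.
Layer 2: σ_v at top = γ₁h₁ = 73.08; σ_h top = K_a2×73.08 = 27.55; σ_h base = K_a2×(73.08+16.0×3.1) = 46.25.
P₂ = ½(27.55+46.25)×3.1 = 114.4. Total P_a = 50.34+114.4 = 164.7 kN/m.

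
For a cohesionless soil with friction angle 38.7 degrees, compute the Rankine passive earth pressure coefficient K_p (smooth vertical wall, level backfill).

K_p = (1 + sin φ)/(1 − sin φ) = tan²(45° + 38.7°/2) = 4.337.

4.34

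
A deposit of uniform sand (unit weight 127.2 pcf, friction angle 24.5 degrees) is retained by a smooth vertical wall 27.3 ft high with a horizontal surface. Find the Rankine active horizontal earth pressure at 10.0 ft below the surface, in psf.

526 psf

K_a = (1 − sin φ)/(1 + sin φ) = 0.4137.
σ_h = K_a γ z = 0.4137 × 127.2 × 10.0 = 526.3 psf.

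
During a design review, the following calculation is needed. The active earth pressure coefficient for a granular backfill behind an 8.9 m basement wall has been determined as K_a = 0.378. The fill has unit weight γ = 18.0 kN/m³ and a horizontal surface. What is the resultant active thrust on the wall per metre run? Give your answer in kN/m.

P = ½ K_a γ H² = 0.5 × 0.378 × 18.0 × 8.9² = 269.5 kN/m.

269 kN/m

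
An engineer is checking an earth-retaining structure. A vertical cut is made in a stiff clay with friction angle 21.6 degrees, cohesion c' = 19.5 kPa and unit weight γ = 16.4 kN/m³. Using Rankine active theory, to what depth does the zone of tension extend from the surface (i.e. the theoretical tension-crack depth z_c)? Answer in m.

K_a = tan²(45° − 21.6°/2) = 0.4619; √K_a = 0.6796.
The active pressure is zero where K_a γ z = 2c√K_a, so z_c = 2c/(γ√K_a) = 2×19.5/(16.4×0.6796) = 3.499 m.

3.50 m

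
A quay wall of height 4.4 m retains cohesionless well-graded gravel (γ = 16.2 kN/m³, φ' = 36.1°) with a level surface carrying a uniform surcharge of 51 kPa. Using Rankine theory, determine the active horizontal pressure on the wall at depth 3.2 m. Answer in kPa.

26.6 kPa

K_a = (1 − sin φ)/(1 + sin φ) = 0.2585.
σ_v = γz + q = 16.2 × 3.2 + 51 = 102.8 kPa.
σ_h = K_a σ_v = 0.2585 × 102.8 = 26.58 kPa.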